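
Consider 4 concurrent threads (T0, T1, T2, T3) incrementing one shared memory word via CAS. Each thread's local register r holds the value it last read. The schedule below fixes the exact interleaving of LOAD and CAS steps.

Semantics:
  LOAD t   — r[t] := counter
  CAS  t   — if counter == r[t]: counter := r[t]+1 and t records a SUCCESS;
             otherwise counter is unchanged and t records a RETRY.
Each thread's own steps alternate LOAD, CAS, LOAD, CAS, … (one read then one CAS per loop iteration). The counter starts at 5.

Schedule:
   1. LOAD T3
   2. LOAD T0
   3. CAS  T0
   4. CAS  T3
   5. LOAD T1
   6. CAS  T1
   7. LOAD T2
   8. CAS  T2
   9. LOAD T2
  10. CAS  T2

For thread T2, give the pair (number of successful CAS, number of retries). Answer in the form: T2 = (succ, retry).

   1) LOAD T3:  M=5  r_T3=5
   2) LOAD T0:  M=5  r_T0=5
   3) CAS  T0:  M=6  r_T0=5 ✓
   4) CAS  T3:  M=6  r_T3=5 ✗
   5) LOAD T1:  M=6  r_T1=6
   6) CAS  T1:  M=7  r_T1=6 ✓
   7) LOAD T2:  M=7  r_T2=7
   8) CAS  T2:  M=8  r_T2=7 ✓
   9) LOAD T2:  M=8  r_T2=8
  10) CAS  T2:  M=9  r_T2=8 ✓

T2 = (2, 0)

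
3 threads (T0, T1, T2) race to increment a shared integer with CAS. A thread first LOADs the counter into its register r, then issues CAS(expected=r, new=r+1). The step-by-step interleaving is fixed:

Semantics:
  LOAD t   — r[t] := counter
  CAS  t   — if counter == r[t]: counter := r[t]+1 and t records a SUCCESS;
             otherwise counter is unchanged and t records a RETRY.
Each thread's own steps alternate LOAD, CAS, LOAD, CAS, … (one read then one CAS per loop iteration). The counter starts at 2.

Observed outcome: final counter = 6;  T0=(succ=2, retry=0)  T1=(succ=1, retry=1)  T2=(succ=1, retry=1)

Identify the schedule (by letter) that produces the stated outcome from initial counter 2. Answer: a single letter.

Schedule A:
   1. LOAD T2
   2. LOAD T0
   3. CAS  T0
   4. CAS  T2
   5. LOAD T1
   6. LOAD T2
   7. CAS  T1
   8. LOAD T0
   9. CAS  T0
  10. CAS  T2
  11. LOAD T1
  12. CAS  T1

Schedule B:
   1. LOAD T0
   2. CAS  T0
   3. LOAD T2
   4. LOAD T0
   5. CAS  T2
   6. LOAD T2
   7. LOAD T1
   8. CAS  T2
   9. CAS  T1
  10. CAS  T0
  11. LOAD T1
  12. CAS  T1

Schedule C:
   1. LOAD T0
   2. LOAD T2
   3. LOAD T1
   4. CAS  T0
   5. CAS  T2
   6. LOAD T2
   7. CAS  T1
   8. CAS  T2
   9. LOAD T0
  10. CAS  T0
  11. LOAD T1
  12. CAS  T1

Tracing schedule C:
   1) LOAD T0:  M=2  r_T0=2
   2) LOAD T2:  M=2  r_T2=2
   3) LOAD T1:  M=2  r_T1=2
   4) CAS  T0:  M=3  r_T0=2 ✓
   5) CAS  T2:  M=3  r_T2=2 ✗
   6) LOAD T2:  M=3  r_T2=3
   7) CAS  T1:  M=3  r_T1=2 ✗
   8) CAS  T2:  M=4  r_T2=3 ✓
   9) LOAD T0:  M=4  r_T0=4
  10) CAS  T0:  M=5  r_T0=4 ✓
  11) LOAD T1:  M=5  r_T1=5
  12) CAS  T1:  M=6  r_T1=5 ✓

C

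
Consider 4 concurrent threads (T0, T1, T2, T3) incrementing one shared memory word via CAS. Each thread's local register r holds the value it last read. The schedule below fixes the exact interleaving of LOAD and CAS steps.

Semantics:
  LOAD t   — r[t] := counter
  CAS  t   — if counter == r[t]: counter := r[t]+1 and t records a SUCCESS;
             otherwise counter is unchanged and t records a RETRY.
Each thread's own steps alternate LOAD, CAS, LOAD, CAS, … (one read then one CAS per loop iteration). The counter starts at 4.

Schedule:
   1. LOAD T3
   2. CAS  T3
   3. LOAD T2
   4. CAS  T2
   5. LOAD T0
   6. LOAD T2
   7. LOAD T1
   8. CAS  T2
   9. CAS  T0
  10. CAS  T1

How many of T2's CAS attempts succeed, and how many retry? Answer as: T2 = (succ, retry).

T2 = (2, 0)

[1] T3.load  rd  (counter 4, T3.r 4)
[2] T3.cas  hit  (counter 5, T3.r 4)
[3] T2.load  rd  (counter 5, T2.r 5)
[4] T2.cas  hit  (counter 6, T2.r 5)
[5] T0.load  rd  (counter 6, T0.r 6)
[6] T2.load  rd  (counter 6, T2.r 6)
[7] T1.load  rd  (counter 6, T1.r 6)
[8] T2.cas  hit  (counter 7, T2.r 6)
[9] T0.cas  miss  (counter 7, T0.r 6)
[10] T1.cas  miss  (counter 7, T1.r 6)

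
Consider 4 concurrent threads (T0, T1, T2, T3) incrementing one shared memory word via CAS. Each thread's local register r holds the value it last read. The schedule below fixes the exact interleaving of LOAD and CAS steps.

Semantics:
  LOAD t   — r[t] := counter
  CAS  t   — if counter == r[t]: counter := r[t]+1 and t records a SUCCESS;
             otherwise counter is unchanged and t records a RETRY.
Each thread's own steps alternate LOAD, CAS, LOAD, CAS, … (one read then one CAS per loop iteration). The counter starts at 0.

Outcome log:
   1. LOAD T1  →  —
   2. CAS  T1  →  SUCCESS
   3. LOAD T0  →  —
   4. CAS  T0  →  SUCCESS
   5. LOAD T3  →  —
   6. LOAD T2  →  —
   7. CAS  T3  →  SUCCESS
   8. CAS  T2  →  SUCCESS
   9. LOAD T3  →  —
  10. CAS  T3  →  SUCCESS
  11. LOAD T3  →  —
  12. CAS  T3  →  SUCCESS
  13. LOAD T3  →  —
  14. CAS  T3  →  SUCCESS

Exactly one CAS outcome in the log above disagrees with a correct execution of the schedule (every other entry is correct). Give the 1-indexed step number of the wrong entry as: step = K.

step = 8

Reference trace:
1. LOAD T1 → mem=0 r[T1]=0 [LOAD]
2. CAS T1 → mem=1 r[T1]=0 [OK]
3. LOAD T0 → mem=1 r[T0]=1 [LOAD]
4. CAS T0 → mem=2 r[T0]=1 [OK]
5. LOAD T3 → mem=2 r[T3]=2 [LOAD]
6. LOAD T2 → mem=2 r[T2]=2 [LOAD]
7. CAS T3 → mem=3 r[T3]=2 [OK]
8. CAS T2 → mem=3 r[T2]=2 [RETRY]
9. LOAD T3 → mem=3 r[T3]=3 [LOAD]
10. CAS T3 → mem=4 r[T3]=3 [OK]
11. LOAD T3 → mem=4 r[T3]=4 [LOAD]
12. CAS T3 → mem=5 r[T3]=4 [OK]
13. LOAD T3 → mem=5 r[T3]=5 [LOAD]
14. CAS T3 → mem=6 r[T3]=5 [OK]
Flip is step 8.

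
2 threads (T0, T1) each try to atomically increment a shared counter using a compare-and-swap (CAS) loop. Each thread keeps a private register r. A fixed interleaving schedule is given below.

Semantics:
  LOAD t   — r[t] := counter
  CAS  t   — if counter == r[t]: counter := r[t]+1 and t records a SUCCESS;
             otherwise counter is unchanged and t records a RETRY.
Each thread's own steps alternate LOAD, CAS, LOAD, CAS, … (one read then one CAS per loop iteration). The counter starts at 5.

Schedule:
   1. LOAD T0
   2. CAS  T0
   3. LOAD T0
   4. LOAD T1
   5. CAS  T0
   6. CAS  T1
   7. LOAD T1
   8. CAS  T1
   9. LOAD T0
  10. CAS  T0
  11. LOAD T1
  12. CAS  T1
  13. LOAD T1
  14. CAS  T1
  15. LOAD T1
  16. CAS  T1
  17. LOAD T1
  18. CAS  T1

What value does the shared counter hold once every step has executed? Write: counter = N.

counter = 13

#1 T0 reads 5
#2 T0 CAS(5→6) writes; counter now 6
#3 T0 reads 6
#4 T1 reads 6
#5 T0 CAS(6→7) writes; counter now 7
#6 T1 CAS(6→7) fails; counter now 7
#7 T1 reads 7
#8 T1 CAS(7→8) writes; counter now 8
#9 T0 reads 8
#10 T0 CAS(8→9) writes; counter now 9
#11 T1 reads 9
#12 T1 CAS(9→10) writes; counter now 10
#13 T1 reads 10
#14 T1 CAS(10→11) writes; counter now 11
#15 T1 reads 11
#16 T1 CAS(11→12) writes; counter now 12
#17 T1 reads 12
#18 T1 CAS(12→13) writes; counter now 13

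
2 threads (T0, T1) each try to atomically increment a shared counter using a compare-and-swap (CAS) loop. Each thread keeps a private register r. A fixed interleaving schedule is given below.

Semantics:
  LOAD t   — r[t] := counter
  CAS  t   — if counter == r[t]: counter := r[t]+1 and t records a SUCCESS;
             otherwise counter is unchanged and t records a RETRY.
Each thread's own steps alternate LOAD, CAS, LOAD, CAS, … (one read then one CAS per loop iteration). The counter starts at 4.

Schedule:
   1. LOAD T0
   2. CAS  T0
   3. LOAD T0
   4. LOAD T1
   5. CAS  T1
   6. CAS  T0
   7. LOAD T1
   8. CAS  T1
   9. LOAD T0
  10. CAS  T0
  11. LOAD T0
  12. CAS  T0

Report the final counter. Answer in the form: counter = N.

step 1: T0 LOAD ⇒ load; ctr=4 reg=4
step 2: T0 CAS ⇒ ok; ctr=5 reg=4
step 3: T0 LOAD ⇒ load; ctr=5 reg=5
step 4: T1 LOAD ⇒ load; ctr=5 reg=5
step 5: T1 CAS ⇒ ok; ctr=6 reg=5
step 6: T0 CAS ⇒ retry; ctr=6 reg=5
step 7: T1 LOAD ⇒ load; ctr=6 reg=6
step 8: T1 CAS ⇒ ok; ctr=7 reg=6
step 9: T0 LOAD ⇒ load; ctr=7 reg=7
step 10: T0 CAS ⇒ ok; ctr=8 reg=7
step 11: T0 LOAD ⇒ load; ctr=8 reg=8
step 12: T0 CAS ⇒ ok; ctr=9 reg=8

counter = 9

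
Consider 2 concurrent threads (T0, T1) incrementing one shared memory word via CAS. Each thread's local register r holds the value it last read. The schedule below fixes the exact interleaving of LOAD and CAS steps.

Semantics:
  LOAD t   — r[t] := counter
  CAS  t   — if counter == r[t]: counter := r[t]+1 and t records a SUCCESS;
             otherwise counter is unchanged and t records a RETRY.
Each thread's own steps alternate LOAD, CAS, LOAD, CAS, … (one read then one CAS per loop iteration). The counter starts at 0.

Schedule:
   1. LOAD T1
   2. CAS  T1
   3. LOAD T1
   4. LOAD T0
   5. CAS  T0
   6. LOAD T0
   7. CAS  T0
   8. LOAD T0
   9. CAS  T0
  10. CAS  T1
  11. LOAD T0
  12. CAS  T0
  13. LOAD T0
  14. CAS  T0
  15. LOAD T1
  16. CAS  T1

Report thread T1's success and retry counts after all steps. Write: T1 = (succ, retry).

T1 = (2, 1)

#1 T1 reads 0
#2 T1 CAS(0→1) writes; counter now 1
#3 T1 reads 1
#4 T0 reads 1
#5 T0 CAS(1→2) writes; counter now 2
#6 T0 reads 2
#7 T0 CAS(2→3) writes; counter now 3
#8 T0 reads 3
#9 T0 CAS(3→4) writes; counter now 4
#10 T1 CAS(1→2) fails; counter now 4
#11 T0 reads 4
#12 T0 CAS(4→5) writes; counter now 5
#13 T0 reads 5
#14 T0 CAS(5→6) writes; counter now 6
#15 T1 reads 6
#16 T1 CAS(6→7) writes; counter now 7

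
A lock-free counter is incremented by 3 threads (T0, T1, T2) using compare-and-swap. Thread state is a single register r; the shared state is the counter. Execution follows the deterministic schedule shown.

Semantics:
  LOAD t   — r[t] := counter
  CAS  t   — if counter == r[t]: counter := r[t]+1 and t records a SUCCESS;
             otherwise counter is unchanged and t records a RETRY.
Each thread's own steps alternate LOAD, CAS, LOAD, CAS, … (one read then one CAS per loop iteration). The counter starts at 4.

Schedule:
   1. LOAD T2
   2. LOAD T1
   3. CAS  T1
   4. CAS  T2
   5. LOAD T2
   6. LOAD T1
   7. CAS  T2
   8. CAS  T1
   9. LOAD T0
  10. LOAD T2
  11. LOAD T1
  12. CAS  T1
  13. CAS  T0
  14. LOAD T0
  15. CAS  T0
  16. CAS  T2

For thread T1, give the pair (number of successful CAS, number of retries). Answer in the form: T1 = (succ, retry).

[1] T2.load  rd  (counter 4, T2.r 4)
[2] T1.load  rd  (counter 4, T1.r 4)
[3] T1.cas  hit  (counter 5, T1.r 4)
[4] T2.cas  miss  (counter 5, T2.r 4)
[5] T2.load  rd  (counter 5, T2.r 5)
[6] T1.load  rd  (counter 5, T1.r 5)
[7] T2.cas  hit  (counter 6, T2.r 5)
[8] T1.cas  miss  (counter 6, T1.r 5)
[9] T0.load  rd  (counter 6, T0.r 6)
[10] T2.load  rd  (counter 6, T2.r 6)
[11] T1.load  rd  (counter 6, T1.r 6)
[12] T1.cas  hit  (counter 7, T1.r 6)
[13] T0.cas  miss  (counter 7, T0.r 6)
[14] T0.load  rd  (counter 7, T0.r 7)
[15] T0.cas  hit  (counter 8, T0.r 7)
[16] T2.cas  miss  (counter 8, T2.r 6)

T1 = (2, 1)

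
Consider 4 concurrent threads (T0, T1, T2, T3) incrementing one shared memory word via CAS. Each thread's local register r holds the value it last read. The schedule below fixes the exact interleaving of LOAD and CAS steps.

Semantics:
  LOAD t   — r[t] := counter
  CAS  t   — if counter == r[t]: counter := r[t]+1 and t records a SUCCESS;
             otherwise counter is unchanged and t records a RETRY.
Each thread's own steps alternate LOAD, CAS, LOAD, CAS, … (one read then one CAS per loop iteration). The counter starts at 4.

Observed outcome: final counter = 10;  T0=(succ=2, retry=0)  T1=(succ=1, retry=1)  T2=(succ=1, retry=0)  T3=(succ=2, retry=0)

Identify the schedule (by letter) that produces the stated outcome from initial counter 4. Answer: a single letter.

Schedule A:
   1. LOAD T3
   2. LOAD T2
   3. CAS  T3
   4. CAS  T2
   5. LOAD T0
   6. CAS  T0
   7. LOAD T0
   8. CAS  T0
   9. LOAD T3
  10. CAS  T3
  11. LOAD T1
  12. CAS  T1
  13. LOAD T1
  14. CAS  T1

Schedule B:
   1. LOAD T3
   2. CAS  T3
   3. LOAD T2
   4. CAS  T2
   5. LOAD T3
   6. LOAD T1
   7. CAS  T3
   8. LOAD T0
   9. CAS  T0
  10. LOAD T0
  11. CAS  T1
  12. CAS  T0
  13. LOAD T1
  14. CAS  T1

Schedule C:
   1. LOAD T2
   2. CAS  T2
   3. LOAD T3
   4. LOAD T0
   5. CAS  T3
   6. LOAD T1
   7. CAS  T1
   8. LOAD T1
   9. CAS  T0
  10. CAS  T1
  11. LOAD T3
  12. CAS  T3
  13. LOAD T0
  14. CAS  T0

B

Run B:
T3 LOAD — after: cnt=4, r=4 — load
T3 CAS — after: cnt=5, r=4 — ok
T2 LOAD — after: cnt=5, r=5 — load
T2 CAS — after: cnt=6, r=5 — ok
T3 LOAD — after: cnt=6, r=6 — load
T1 LOAD — after: cnt=6, r=6 — load
T3 CAS — after: cnt=7, r=6 — ok
T0 LOAD — after: cnt=7, r=7 — load
T0 CAS — after: cnt=8, r=7 — ok
T0 LOAD — after: cnt=8, r=8 — load
T1 CAS — after: cnt=8, r=6 — retry
T0 CAS — after: cnt=9, r=8 — ok
T1 LOAD — after: cnt=9, r=9 — load
T1 CAS — after: cnt=10, r=9 — ok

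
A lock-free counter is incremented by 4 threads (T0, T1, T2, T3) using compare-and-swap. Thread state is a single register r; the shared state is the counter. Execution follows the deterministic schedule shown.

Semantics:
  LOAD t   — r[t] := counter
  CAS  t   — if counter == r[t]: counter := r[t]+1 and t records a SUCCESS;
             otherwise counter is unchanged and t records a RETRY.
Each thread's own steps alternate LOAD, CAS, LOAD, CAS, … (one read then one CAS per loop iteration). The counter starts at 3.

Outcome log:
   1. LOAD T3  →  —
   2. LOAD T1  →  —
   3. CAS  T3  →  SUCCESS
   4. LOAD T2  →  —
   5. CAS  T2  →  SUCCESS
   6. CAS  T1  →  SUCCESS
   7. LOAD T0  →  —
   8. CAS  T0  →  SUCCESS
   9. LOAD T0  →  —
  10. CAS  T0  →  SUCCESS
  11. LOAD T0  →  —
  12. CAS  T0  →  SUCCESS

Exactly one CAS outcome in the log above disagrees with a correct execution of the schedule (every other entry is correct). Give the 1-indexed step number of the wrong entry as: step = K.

step = 6

Re-executing:
1. LOAD T3 → mem=3 r[T3]=3 [LOAD]
2. LOAD T1 → mem=3 r[T1]=3 [LOAD]
3. CAS T3 → mem=4 r[T3]=3 [OK]
4. LOAD T2 → mem=4 r[T2]=4 [LOAD]
5. CAS T2 → mem=5 r[T2]=4 [OK]
6. CAS T1 → mem=5 r[T1]=3 [RETRY]
7. LOAD T0 → mem=5 r[T0]=5 [LOAD]
8. CAS T0 → mem=6 r[T0]=5 [OK]
9. LOAD T0 → mem=6 r[T0]=6 [LOAD]
10. CAS T0 → mem=7 r[T0]=6 [OK]
11. LOAD T0 → mem=7 r[T0]=7 [LOAD]
12. CAS T0 → mem=8 r[T0]=7 [OK]
Flip is step 6.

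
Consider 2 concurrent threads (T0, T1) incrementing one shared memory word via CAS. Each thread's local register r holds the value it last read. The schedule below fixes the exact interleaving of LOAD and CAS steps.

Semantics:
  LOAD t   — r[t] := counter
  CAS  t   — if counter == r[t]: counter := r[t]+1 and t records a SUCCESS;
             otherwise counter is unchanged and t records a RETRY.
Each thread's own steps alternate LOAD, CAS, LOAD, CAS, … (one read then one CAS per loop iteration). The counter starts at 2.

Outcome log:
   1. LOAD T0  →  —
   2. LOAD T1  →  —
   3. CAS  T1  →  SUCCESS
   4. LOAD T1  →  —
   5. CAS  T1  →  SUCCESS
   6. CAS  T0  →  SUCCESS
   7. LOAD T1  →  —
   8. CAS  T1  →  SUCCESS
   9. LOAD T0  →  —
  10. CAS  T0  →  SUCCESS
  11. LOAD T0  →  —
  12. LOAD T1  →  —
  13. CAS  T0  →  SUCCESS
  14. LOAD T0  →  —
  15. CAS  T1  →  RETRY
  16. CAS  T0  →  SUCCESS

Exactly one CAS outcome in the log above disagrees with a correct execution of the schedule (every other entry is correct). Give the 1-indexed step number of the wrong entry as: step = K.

Re-executing:
step 1: T0 LOAD ⇒ load; ctr=2 reg=2
step 2: T1 LOAD ⇒ load; ctr=2 reg=2
step 3: T1 CAS ⇒ ok; ctr=3 reg=2
step 4: T1 LOAD ⇒ load; ctr=3 reg=3
step 5: T1 CAS ⇒ ok; ctr=4 reg=3
step 6: T0 CAS ⇒ retry; ctr=4 reg=2
step 7: T1 LOAD ⇒ load; ctr=4 reg=4
step 8: T1 CAS ⇒ ok; ctr=5 reg=4
step 9: T0 LOAD ⇒ load; ctr=5 reg=5
step 10: T0 CAS ⇒ ok; ctr=6 reg=5
step 11: T0 LOAD ⇒ load; ctr=6 reg=6
step 12: T1 LOAD ⇒ load; ctr=6 reg=6
step 13: T0 CAS ⇒ ok; ctr=7 reg=6
step 14: T0 LOAD ⇒ load; ctr=7 reg=7
step 15: T1 CAS ⇒ retry; ctr=7 reg=6
step 16: T0 CAS ⇒ ok; ctr=8 reg=7
Flip is step 6.

step = 6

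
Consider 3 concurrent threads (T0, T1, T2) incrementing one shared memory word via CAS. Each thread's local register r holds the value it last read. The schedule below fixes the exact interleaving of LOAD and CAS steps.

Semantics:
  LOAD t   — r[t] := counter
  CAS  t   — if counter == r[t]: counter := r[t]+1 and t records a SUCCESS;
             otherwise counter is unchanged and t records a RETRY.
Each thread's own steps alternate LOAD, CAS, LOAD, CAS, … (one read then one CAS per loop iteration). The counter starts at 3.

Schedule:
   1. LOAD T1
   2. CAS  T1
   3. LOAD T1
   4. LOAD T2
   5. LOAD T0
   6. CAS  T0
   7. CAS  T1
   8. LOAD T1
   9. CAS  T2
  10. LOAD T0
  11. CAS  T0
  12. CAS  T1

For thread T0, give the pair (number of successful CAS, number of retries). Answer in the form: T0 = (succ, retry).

   1) LOAD T1:  M=3  r_T1=3
   2) CAS  T1:  M=4  r_T1=3 ✓
   3) LOAD T1:  M=4  r_T1=4
   4) LOAD T2:  M=4  r_T2=4
   5) LOAD T0:  M=4  r_T0=4
   6) CAS  T0:  M=5  r_T0=4 ✓
   7) CAS  T1:  M=5  r_T1=4 ✗
   8) LOAD T1:  M=5  r_T1=5
   9) CAS  T2:  M=5  r_T2=4 ✗
  10) LOAD T0:  M=5  r_T0=5
  11) CAS  T0:  M=6  r_T0=5 ✓
  12) CAS  T1:  M=6  r_T1=5 ✗

T0 = (2, 0)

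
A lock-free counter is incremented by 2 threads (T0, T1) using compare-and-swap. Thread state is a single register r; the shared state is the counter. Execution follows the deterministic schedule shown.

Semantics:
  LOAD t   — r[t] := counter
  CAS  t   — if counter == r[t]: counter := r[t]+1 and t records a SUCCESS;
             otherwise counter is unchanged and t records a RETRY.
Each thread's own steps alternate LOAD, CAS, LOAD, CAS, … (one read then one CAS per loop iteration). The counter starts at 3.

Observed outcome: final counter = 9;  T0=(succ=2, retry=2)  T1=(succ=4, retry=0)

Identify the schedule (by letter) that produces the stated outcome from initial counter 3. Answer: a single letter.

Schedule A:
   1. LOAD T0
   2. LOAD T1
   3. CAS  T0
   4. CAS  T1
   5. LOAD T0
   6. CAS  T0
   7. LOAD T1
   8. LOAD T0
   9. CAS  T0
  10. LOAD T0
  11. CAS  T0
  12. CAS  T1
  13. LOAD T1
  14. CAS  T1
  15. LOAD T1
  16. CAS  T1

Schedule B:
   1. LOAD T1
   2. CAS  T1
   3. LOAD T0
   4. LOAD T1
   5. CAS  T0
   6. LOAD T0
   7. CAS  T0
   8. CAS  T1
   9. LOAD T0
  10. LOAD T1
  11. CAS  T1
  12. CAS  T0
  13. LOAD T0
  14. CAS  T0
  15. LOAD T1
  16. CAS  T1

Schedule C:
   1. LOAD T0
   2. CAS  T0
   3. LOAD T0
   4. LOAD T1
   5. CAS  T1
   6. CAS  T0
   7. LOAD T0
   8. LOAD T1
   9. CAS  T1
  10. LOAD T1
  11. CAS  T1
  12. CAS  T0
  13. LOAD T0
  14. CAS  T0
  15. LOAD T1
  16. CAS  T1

C

Tracing schedule C:
step 1: T0 LOAD ⇒ load; ctr=3 reg=3
step 2: T0 CAS ⇒ ok; ctr=4 reg=3
step 3: T0 LOAD ⇒ load; ctr=4 reg=4
step 4: T1 LOAD ⇒ load; ctr=4 reg=4
step 5: T1 CAS ⇒ ok; ctr=5 reg=4
step 6: T0 CAS ⇒ retry; ctr=5 reg=4
step 7: T0 LOAD ⇒ load; ctr=5 reg=5
step 8: T1 LOAD ⇒ load; ctr=5 reg=5
step 9: T1 CAS ⇒ ok; ctr=6 reg=5
step 10: T1 LOAD ⇒ load; ctr=6 reg=6
step 11: T1 CAS ⇒ ok; ctr=7 reg=6
step 12: T0 CAS ⇒ retry; ctr=7 reg=5
step 13: T0 LOAD ⇒ load; ctr=7 reg=7
step 14: T0 CAS ⇒ ok; ctr=8 reg=7
step 15: T1 LOAD ⇒ load; ctr=8 reg=8
step 16: T1 CAS ⇒ ok; ctr=9 reg=8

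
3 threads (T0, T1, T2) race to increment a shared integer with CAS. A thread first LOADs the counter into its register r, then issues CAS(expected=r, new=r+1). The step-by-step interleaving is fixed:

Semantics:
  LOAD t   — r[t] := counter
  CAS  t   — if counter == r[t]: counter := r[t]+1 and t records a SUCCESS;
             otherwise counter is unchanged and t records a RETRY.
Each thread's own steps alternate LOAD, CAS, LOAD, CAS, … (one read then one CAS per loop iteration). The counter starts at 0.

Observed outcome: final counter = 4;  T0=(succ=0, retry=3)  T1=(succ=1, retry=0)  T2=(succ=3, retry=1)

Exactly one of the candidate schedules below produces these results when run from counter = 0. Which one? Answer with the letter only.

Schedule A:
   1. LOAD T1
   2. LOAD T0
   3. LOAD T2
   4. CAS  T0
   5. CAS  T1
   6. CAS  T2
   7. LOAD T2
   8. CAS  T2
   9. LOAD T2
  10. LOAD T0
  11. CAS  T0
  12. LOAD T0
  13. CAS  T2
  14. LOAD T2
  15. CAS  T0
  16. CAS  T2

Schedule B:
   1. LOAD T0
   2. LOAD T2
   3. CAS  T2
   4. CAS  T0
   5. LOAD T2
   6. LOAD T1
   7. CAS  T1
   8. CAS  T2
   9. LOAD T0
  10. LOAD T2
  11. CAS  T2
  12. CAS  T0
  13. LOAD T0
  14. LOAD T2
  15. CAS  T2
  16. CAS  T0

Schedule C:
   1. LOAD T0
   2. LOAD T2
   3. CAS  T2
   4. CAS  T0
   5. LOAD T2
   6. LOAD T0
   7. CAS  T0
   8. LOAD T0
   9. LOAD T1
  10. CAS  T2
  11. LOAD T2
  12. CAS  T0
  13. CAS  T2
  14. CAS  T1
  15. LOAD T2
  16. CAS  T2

B

Tracing schedule B:
T0 LOAD — after: cnt=0, r=0 — load
T2 LOAD — after: cnt=0, r=0 — load
T2 CAS — after: cnt=1, r=0 — ok
T0 CAS — after: cnt=1, r=0 — retry
T2 LOAD — after: cnt=1, r=1 — load
T1 LOAD — after: cnt=1, r=1 — load
T1 CAS — after: cnt=2, r=1 — ok
T2 CAS — after: cnt=2, r=1 — retry
T0 LOAD — after: cnt=2, r=2 — load
T2 LOAD — after: cnt=2, r=2 — load
T2 CAS — after: cnt=3, r=2 — ok
T0 CAS — after: cnt=3, r=2 — retry
T0 LOAD — after: cnt=3, r=3 — load
T2 LOAD — after: cnt=3, r=3 — load
T2 CAS — after: cnt=4, r=3 — ok
T0 CAS — after: cnt=4, r=3 — retry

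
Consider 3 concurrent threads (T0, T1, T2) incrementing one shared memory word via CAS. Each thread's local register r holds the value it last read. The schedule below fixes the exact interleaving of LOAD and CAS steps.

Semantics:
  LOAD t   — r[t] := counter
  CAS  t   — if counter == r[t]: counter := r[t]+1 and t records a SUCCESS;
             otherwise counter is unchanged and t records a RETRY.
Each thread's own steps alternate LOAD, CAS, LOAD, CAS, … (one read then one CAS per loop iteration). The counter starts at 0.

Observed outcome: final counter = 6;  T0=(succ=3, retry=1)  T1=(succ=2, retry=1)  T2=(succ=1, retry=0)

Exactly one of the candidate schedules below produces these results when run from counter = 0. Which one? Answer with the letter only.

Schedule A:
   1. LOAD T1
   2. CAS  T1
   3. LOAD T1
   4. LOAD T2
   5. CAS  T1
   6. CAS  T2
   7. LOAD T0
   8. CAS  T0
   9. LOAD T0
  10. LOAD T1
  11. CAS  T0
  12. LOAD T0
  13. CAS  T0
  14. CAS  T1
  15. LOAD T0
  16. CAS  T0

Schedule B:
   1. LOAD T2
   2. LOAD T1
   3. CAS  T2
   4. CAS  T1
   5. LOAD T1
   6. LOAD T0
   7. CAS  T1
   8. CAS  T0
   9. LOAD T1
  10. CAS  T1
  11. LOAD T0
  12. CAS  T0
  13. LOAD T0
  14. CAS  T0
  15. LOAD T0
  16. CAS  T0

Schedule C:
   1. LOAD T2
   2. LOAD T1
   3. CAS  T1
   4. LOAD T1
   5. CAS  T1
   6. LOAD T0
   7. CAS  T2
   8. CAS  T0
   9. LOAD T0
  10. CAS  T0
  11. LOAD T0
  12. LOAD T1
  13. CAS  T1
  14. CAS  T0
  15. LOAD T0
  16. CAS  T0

Simulating candidate B:
T2 LOAD — after: cnt=0, r=0 — load
T1 LOAD — after: cnt=0, r=0 — load
T2 CAS — after: cnt=1, r=0 — ok
T1 CAS — after: cnt=1, r=0 — retry
T1 LOAD — after: cnt=1, r=1 — load
T0 LOAD — after: cnt=1, r=1 — load
T1 CAS — after: cnt=2, r=1 — ok
T0 CAS — after: cnt=2, r=1 — retry
T1 LOAD — after: cnt=2, r=2 — load
T1 CAS — after: cnt=3, r=2 — ok
T0 LOAD — after: cnt=3, r=3 — load
T0 CAS — after: cnt=4, r=3 — ok
T0 LOAD — after: cnt=4, r=4 — load
T0 CAS — after: cnt=5, r=4 — ok
T0 LOAD — after: cnt=5, r=5 — load
T0 CAS — after: cnt=6, r=5 — ok

B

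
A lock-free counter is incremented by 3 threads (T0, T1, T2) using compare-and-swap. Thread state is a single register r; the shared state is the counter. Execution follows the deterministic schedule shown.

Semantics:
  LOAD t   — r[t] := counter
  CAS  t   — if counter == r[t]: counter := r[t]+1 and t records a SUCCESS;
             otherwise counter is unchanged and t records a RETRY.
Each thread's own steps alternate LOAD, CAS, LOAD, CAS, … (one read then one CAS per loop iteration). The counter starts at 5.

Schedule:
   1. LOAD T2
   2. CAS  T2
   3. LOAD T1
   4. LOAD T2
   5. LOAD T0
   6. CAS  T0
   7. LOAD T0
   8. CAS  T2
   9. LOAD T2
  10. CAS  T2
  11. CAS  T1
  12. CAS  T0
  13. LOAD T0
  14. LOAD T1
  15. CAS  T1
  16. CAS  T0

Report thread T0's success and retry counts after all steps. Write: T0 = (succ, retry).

[1] T2.load  rd  (counter 5, T2.r 5)
[2] T2.cas  hit  (counter 6, T2.r 5)
[3] T1.load  rd  (counter 6, T1.r 6)
[4] T2.load  rd  (counter 6, T2.r 6)
[5] T0.load  rd  (counter 6, T0.r 6)
[6] T0.cas  hit  (counter 7, T0.r 6)
[7] T0.load  rd  (counter 7, T0.r 7)
[8] T2.cas  miss  (counter 7, T2.r 6)
[9] T2.load  rd  (counter 7, T2.r 7)
[10] T2.cas  hit  (counter 8, T2.r 7)
[11] T1.cas  miss  (counter 8, T1.r 6)
[12] T0.cas  miss  (counter 8, T0.r 7)
[13] T0.load  rd  (counter 8, T0.r 8)
[14] T1.load  rd  (counter 8, T1.r 8)
[15] T1.cas  hit  (counter 9, T1.r 8)
[16] T0.cas  miss  (counter 9, T0.r 8)

T0 = (1, 2)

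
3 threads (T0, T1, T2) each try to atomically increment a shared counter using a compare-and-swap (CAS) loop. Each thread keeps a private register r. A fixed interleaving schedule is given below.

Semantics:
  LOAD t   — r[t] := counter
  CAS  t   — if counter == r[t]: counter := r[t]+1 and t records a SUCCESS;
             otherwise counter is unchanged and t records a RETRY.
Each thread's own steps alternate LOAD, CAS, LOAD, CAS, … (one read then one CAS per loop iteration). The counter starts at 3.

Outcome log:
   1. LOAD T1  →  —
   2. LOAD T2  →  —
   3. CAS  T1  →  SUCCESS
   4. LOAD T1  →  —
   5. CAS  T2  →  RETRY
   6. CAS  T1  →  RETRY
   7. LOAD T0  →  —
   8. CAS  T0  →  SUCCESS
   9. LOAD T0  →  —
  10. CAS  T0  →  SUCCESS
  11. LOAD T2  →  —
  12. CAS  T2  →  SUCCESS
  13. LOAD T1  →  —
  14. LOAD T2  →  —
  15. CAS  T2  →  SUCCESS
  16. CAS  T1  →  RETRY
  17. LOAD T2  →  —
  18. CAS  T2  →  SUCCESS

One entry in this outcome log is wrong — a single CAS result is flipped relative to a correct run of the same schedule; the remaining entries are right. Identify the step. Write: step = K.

Reference trace:
step 1: T1 LOAD ⇒ load; ctr=3 reg=3
step 2: T2 LOAD ⇒ load; ctr=3 reg=3
step 3: T1 CAS ⇒ ok; ctr=4 reg=3
step 4: T1 LOAD ⇒ load; ctr=4 reg=4
step 5: T2 CAS ⇒ retry; ctr=4 reg=3
step 6: T1 CAS ⇒ ok; ctr=5 reg=4
step 7: T0 LOAD ⇒ load; ctr=5 reg=5
step 8: T0 CAS ⇒ ok; ctr=6 reg=5
step 9: T0 LOAD ⇒ load; ctr=6 reg=6
step 10: T0 CAS ⇒ ok; ctr=7 reg=6
step 11: T2 LOAD ⇒ load; ctr=7 reg=7
step 12: T2 CAS ⇒ ok; ctr=8 reg=7
step 13: T1 LOAD ⇒ load; ctr=8 reg=8
step 14: T2 LOAD ⇒ load; ctr=8 reg=8
step 15: T2 CAS ⇒ ok; ctr=9 reg=8
step 16: T1 CAS ⇒ retry; ctr=9 reg=8
step 17: T2 LOAD ⇒ load; ctr=9 reg=9
step 18: T2 CAS ⇒ ok; ctr=10 reg=9
Mismatch at 6.

step = 6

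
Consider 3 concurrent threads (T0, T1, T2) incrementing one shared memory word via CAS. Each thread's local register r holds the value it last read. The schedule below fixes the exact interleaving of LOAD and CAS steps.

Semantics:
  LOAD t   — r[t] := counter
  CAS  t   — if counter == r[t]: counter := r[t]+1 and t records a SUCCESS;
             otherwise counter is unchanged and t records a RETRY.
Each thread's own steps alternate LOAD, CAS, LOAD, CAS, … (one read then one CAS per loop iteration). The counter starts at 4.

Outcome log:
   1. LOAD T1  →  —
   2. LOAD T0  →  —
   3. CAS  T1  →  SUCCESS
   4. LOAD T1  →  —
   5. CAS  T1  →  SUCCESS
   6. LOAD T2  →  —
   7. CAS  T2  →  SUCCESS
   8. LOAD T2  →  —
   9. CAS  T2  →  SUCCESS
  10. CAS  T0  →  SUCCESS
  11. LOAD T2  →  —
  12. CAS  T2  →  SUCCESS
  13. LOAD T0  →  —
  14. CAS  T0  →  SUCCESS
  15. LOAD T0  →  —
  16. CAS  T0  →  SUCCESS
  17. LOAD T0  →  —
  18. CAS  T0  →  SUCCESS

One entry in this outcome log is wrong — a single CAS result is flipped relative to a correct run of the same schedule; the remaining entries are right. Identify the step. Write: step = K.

Reference trace:
[1] T1.load  rd  (counter 4, T1.r 4)
[2] T0.load  rd  (counter 4, T0.r 4)
[3] T1.cas  hit  (counter 5, T1.r 4)
[4] T1.load  rd  (counter 5, T1.r 5)
[5] T1.cas  hit  (counter 6, T1.r 5)
[6] T2.load  rd  (counter 6, T2.r 6)
[7] T2.cas  hit  (counter 7, T2.r 6)
[8] T2.load  rd  (counter 7, T2.r 7)
[9] T2.cas  hit  (counter 8, T2.r 7)
[10] T0.cas  miss  (counter 8, T0.r 4)
[11] T2.load  rd  (counter 8, T2.r 8)
[12] T2.cas  hit  (counter 9, T2.r 8)
[13] T0.load  rd  (counter 9, T0.r 9)
[14] T0.cas  hit  (counter 10, T0.r 9)
[15] T0.load  rd  (counter 10, T0.r 10)
[16] T0.cas  hit  (counter 11, T0.r 10)
[17] T0.load  rd  (counter 11, T0.r 11)
[18] T0.cas  hit  (counter 12, T0.r 11)
Mismatch at 10.

step = 10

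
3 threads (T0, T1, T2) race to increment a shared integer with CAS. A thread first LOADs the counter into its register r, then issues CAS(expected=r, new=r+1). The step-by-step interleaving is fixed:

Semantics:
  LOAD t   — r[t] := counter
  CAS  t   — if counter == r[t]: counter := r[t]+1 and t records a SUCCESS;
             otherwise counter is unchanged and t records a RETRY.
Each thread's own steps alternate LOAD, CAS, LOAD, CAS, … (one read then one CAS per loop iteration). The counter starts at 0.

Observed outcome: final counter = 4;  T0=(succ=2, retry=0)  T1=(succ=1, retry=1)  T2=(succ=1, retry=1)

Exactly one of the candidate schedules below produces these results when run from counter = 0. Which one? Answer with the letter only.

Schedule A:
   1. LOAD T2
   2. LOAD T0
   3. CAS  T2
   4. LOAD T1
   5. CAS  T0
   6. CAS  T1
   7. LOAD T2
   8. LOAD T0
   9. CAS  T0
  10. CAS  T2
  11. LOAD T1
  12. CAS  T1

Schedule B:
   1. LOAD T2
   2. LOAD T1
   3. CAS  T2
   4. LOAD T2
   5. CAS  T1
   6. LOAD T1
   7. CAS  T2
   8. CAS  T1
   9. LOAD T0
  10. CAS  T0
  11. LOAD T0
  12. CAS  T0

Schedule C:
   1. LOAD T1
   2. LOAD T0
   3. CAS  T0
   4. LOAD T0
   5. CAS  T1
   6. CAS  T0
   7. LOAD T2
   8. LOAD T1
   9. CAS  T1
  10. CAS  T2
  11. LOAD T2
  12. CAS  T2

Tracing schedule C:
1. LOAD T1 → mem=0 r[T1]=0 [LOAD]
2. LOAD T0 → mem=0 r[T0]=0 [LOAD]
3. CAS T0 → mem=1 r[T0]=0 [OK]
4. LOAD T0 → mem=1 r[T0]=1 [LOAD]
5. CAS T1 → mem=1 r[T1]=0 [RETRY]
6. CAS T0 → mem=2 r[T0]=1 [OK]
7. LOAD T2 → mem=2 r[T2]=2 [LOAD]
8. LOAD T1 → mem=2 r[T1]=2 [LOAD]
9. CAS T1 → mem=3 r[T1]=2 [OK]
10. CAS T2 → mem=3 r[T2]=2 [RETRY]
11. LOAD T2 → mem=3 r[T2]=3 [LOAD]
12. CAS T2 → mem=4 r[T2]=3 [OK]

C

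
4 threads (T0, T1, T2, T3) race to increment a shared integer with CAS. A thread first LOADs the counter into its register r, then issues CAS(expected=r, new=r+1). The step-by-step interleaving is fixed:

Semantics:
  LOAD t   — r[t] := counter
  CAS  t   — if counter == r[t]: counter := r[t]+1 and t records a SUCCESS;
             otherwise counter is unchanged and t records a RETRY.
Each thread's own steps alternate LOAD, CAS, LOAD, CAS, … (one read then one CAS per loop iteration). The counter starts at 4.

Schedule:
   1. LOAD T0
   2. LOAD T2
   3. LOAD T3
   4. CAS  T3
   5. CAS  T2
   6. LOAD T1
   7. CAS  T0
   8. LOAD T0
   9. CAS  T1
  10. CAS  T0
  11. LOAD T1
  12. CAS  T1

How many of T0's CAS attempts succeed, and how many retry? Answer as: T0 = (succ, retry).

T0 LOAD — after: cnt=4, r=4 — load
T2 LOAD — after: cnt=4, r=4 — load
T3 LOAD — after: cnt=4, r=4 — load
T3 CAS — after: cnt=5, r=4 — ok
T2 CAS — after: cnt=5, r=4 — retry
T1 LOAD — after: cnt=5, r=5 — load
T0 CAS — after: cnt=5, r=4 — retry
T0 LOAD — after: cnt=5, r=5 — load
T1 CAS — after: cnt=6, r=5 — ok
T0 CAS — after: cnt=6, r=5 — retry
T1 LOAD — after: cnt=6, r=6 — load
T1 CAS — after: cnt=7, r=6 — ok

T0 = (0, 2)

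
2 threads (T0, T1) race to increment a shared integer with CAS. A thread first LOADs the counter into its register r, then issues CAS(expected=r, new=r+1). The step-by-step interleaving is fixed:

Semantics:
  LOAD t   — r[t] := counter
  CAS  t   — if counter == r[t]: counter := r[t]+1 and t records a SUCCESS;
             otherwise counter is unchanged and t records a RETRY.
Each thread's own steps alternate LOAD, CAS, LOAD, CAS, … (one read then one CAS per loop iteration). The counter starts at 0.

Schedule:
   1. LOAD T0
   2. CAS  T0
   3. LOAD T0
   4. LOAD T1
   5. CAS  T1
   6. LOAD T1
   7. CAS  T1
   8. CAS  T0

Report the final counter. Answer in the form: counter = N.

#1 T0 reads 0
#2 T0 CAS(0→1) writes; counter now 1
#3 T0 reads 1
#4 T1 reads 1
#5 T1 CAS(1→2) writes; counter now 2
#6 T1 reads 2
#7 T1 CAS(2→3) writes; counter now 3
#8 T0 CAS(1→2) fails; counter now 3

counter = 3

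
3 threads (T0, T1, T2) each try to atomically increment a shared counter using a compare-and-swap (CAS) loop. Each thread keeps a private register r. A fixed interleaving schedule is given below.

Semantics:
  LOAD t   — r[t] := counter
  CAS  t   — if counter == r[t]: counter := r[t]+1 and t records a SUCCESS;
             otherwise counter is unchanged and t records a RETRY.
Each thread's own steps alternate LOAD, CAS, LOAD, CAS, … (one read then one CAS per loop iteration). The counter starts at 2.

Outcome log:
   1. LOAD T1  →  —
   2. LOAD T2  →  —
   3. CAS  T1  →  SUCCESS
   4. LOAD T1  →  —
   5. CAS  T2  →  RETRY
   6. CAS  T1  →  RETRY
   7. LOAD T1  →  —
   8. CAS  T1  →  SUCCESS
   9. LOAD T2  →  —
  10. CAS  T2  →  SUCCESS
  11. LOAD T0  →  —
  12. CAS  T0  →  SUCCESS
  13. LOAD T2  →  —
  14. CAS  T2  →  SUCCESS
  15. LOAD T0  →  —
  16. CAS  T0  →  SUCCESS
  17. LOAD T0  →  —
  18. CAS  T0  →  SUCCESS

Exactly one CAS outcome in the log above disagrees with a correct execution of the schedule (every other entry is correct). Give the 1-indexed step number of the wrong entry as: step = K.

Correct run:
T1 LOAD — after: cnt=2, r=2 — load
T2 LOAD — after: cnt=2, r=2 — load
T1 CAS — after: cnt=3, r=2 — ok
T1 LOAD — after: cnt=3, r=3 — load
T2 CAS — after: cnt=3, r=2 — retry
T1 CAS — after: cnt=4, r=3 — ok
T1 LOAD — after: cnt=4, r=4 — load
T1 CAS — after: cnt=5, r=4 — ok
T2 LOAD — after: cnt=5, r=5 — load
T2 CAS — after: cnt=6, r=5 — ok
T0 LOAD — after: cnt=6, r=6 — load
T0 CAS — after: cnt=7, r=6 — ok
T2 LOAD — after: cnt=7, r=7 — load
T2 CAS — after: cnt=8, r=7 — ok
T0 LOAD — after: cnt=8, r=8 — load
T0 CAS — after: cnt=9, r=8 — ok
T0 LOAD — after: cnt=9, r=9 — load
T0 CAS — after: cnt=10, r=9 — ok
Log disagrees first at step 6.

step = 6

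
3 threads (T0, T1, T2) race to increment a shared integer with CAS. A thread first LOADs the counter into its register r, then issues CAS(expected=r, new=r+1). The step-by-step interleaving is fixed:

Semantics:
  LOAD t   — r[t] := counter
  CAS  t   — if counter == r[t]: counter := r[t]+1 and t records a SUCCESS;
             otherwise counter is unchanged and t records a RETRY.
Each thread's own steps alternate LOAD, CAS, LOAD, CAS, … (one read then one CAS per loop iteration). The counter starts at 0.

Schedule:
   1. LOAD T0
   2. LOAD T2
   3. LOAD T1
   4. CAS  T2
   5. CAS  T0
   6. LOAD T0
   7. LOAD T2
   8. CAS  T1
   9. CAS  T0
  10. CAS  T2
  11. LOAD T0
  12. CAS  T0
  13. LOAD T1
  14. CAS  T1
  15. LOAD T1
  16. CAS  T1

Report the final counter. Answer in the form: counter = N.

counter = 5

T0 LOAD — after: cnt=0, r=0 — load
T2 LOAD — after: cnt=0, r=0 — load
T1 LOAD — after: cnt=0, r=0 — load
T2 CAS — after: cnt=1, r=0 — ok
T0 CAS — after: cnt=1, r=0 — retry
T0 LOAD — after: cnt=1, r=1 — load
T2 LOAD — after: cnt=1, r=1 — load
T1 CAS — after: cnt=1, r=0 — retry
T0 CAS — after: cnt=2, r=1 — ok
T2 CAS — after: cnt=2, r=1 — retry
T0 LOAD — after: cnt=2, r=2 — load
T0 CAS — after: cnt=3, r=2 — ok
T1 LOAD — after: cnt=3, r=3 — load
T1 CAS — after: cnt=4, r=3 — ok
T1 LOAD — after: cnt=4, r=4 — load
T1 CAS — after: cnt=5, r=4 — ok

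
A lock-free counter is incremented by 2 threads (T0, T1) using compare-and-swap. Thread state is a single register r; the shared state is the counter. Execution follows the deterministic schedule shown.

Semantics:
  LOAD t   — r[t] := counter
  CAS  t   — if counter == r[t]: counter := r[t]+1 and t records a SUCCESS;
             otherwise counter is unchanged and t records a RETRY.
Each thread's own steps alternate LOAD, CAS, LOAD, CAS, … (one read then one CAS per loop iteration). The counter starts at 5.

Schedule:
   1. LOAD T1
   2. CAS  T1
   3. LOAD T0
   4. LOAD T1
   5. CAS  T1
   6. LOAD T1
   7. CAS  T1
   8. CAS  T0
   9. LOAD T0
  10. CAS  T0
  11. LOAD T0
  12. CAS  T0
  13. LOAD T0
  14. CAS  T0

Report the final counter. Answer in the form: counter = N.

[1] T1.load  rd  (counter 5, T1.r 5)
[2] T1.cas  hit  (counter 6, T1.r 5)
[3] T0.load  rd  (counter 6, T0.r 6)
[4] T1.load  rd  (counter 6, T1.r 6)
[5] T1.cas  hit  (counter 7, T1.r 6)
[6] T1.load  rd  (counter 7, T1.r 7)
[7] T1.cas  hit  (counter 8, T1.r 7)
[8] T0.cas  miss  (counter 8, T0.r 6)
[9] T0.load  rd  (counter 8, T0.r 8)
[10] T0.cas  hit  (counter 9, T0.r 8)
[11] T0.load  rd  (counter 9, T0.r 9)
[12] T0.cas  hit  (counter 10, T0.r 9)
[13] T0.load  rd  (counter 10, T0.r 10)
[14] T0.cas  hit  (counter 11, T0.r 10)

counter = 11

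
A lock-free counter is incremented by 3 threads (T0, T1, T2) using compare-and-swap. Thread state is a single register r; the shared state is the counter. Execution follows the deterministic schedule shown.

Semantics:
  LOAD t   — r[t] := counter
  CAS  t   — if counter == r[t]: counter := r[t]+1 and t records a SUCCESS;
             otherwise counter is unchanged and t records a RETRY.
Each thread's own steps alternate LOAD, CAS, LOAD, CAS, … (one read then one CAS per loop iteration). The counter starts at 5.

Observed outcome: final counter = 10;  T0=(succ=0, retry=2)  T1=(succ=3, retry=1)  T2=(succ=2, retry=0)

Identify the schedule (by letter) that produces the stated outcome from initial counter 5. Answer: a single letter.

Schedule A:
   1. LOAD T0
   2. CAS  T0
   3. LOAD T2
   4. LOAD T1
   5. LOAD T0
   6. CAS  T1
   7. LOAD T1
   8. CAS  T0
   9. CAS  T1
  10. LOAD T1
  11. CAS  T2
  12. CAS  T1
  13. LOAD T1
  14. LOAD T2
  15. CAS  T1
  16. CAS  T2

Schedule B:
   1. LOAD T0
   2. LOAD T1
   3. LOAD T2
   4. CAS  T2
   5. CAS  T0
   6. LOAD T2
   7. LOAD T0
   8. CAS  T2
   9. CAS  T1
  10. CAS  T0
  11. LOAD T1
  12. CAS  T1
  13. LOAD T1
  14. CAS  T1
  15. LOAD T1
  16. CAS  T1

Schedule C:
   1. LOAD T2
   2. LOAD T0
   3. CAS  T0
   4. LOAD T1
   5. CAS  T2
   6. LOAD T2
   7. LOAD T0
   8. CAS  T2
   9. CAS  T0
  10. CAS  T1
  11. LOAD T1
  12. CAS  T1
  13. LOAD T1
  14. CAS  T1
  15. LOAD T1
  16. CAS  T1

Run B:
[1] T0.load  rd  (counter 5, T0.r 5)
[2] T1.load  rd  (counter 5, T1.r 5)
[3] T2.load  rd  (counter 5, T2.r 5)
[4] T2.cas  hit  (counter 6, T2.r 5)
[5] T0.cas  miss  (counter 6, T0.r 5)
[6] T2.load  rd  (counter 6, T2.r 6)
[7] T0.load  rd  (counter 6, T0.r 6)
[8] T2.cas  hit  (counter 7, T2.r 6)
[9] T1.cas  miss  (counter 7, T1.r 5)
[10] T0.cas  miss  (counter 7, T0.r 6)
[11] T1.load  rd  (counter 7, T1.r 7)
[12] T1.cas  hit  (counter 8, T1.r 7)
[13] T1.load  rd  (counter 8, T1.r 8)
[14] T1.cas  hit  (counter 9, T1.r 8)
[15] T1.load  rd  (counter 9, T1.r 9)
[16] T1.cas  hit  (counter 10, T1.r 9)

B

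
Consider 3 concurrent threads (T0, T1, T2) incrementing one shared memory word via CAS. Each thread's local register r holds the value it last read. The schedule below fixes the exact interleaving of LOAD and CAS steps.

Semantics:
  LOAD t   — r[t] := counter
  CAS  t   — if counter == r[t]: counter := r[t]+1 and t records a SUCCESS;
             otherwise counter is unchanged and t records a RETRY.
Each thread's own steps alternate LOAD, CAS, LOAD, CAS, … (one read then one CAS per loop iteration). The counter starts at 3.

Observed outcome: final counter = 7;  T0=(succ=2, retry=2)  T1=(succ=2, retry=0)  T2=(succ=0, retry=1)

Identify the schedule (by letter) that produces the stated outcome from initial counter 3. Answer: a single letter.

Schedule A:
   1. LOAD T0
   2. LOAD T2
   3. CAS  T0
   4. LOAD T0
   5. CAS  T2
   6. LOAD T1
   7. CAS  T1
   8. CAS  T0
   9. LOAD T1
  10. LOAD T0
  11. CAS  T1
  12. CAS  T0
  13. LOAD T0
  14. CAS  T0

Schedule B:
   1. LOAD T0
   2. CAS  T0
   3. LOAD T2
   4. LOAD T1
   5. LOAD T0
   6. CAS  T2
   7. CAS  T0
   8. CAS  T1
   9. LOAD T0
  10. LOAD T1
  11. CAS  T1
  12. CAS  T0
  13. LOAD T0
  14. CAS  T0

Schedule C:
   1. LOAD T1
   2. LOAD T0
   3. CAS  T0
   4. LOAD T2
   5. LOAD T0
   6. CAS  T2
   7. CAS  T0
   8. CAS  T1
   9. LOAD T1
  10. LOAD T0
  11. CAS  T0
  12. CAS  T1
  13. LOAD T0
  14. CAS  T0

A

Tracing schedule A:
[1] T0.load  rd  (counter 3, T0.r 3)
[2] T2.load  rd  (counter 3, T2.r 3)
[3] T0.cas  hit  (counter 4, T0.r 3)
[4] T0.load  rd  (counter 4, T0.r 4)
[5] T2.cas  miss  (counter 4, T2.r 3)
[6] T1.load  rd  (counter 4, T1.r 4)
[7] T1.cas  hit  (counter 5, T1.r 4)
[8] T0.cas  miss  (counter 5, T0.r 4)
[9] T1.load  rd  (counter 5, T1.r 5)
[10] T0.load  rd  (counter 5, T0.r 5)
[11] T1.cas  hit  (counter 6, T1.r 5)
[12] T0.cas  miss  (counter 6, T0.r 5)
[13] T0.load  rd  (counter 6, T0.r 6)
[14] T0.cas  hit  (counter 7, T0.r 6)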